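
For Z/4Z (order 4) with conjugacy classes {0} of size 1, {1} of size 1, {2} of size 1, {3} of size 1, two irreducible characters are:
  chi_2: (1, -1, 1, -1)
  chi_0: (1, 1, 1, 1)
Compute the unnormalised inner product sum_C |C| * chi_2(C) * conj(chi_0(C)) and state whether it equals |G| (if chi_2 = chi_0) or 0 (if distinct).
Sum = 0; so <chi_2, chi_0> = 0 (distinct irreducibles are orthogonal).

Reasoning: Compute term by term over conjugacy classes (|C| * chi_2(C) * conj(chi_0(C))):
  1*(1)*conj(1) + 1*(-1)*conj(1) + 1*(1)*conj(1) + 1*(-1)*conj(1)
  = (1) + (-1) + (1) + (-1)
  = 0.
(Exp terms are combined using exp(i*s)*conj(exp(i*t)) = exp(i*(s-t)), and sums of them are collapsed using the identity that for every m > 1 the m distinct m-th roots of unity sum to 0, e.g. 1 + exp(2*I*pi/3) + exp(-2*I*pi/3) = 0.)
Dividing by |G| = 4 gives 0/4 = 0, matching the row-orthogonality relation <chi_2, chi_0> = [chi_2 = chi_0].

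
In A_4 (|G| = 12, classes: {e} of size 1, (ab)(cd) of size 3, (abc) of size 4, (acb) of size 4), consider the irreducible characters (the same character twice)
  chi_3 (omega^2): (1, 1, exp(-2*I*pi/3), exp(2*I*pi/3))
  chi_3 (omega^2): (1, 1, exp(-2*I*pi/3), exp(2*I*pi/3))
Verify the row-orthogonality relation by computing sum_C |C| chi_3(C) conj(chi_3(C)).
Sum = 12 = |G| = 12; so <chi_3, chi_3> = 1 (norm-1 confirms irreducibility).

Working: Compute term by term over conjugacy classes (|C| * chi_3(C) * conj(chi_3(C))):
  1*(1)*conj(1) + 3*(1)*conj(1) + 4*(exp(-2*I*pi/3))*conj(exp(-2*I*pi/3)) + 4*(exp(2*I*pi/3))*conj(exp(2*I*pi/3))
  = (1) + (3) + (4) + (4)
  = 12.
(Exp terms are combined using exp(i*s)*conj(exp(i*t)) = exp(i*(s-t)), and sums of them are collapsed using the identity that for every m > 1 the m distinct m-th roots of unity sum to 0, e.g. 1 + exp(2*I*pi/3) + exp(-2*I*pi/3) = 0.)
Dividing by |G| = 12 gives 12/12 = 1, matching the row-orthogonality relation <chi_3, chi_3> = [chi_3 = chi_3].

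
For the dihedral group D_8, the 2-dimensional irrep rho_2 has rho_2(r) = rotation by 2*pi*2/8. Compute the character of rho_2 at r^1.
chi_{rho_2}(r^1) = 2*cos(2*pi*2*1/8) = 0

Why: rho_2(r^1) is rotation by angle 2*pi*2*1/8, whose trace is 2*cos(2*pi*2*1/8) = 0.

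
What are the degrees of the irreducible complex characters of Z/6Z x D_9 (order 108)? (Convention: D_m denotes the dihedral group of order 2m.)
Dimensions: 1, 1, 1, 1, 1, 1, 1, 1, 1, 1, 1, 1, 2, 2, 2, 2, 2, 2, 2, 2, 2, 2, 2, 2, 2, 2, 2, 2, 2, 2, 2, 2, 2, 2, 2, 2

Working: There are 36 irreducibles (= number of conjugacy classes). Their dimensions d_i satisfy sum d_i^2 = |G| = 108: 1 + 1 + 1 + 1 + 1 + 1 + 1 + 1 + 1 + 1 + 1 + 1 + 4 + 4 + 4 + 4 + 4 + 4 + 4 + 4 + 4 + 4 + 4 + 4 + 4 + 4 + 4 + 4 + 4 + 4 + 4 + 4 + 4 + 4 + 4 + 4 = 108. (For the product with Z/6Z: each of the 6 1-dim characters of Z/6Z tensors with each irrep of D_9, giving 6 copies of each D_9-dimension.)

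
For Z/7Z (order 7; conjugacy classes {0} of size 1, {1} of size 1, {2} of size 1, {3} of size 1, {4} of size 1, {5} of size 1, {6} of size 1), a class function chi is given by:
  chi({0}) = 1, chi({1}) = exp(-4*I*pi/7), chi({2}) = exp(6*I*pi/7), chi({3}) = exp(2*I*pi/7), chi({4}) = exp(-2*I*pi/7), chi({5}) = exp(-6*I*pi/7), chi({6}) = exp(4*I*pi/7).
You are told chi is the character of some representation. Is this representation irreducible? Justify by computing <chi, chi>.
Irreducible: <chi, chi> = 1.

Justification: <chi, chi> = (1/|G|) sum_C |C| * |chi(C)|^2 = (1/7)[1*|1|^2 + 1*|exp(-4*I*pi/7)|^2 + 1*|exp(6*I*pi/7)|^2 + 1*|exp(2*I*pi/7)|^2 + 1*|exp(-2*I*pi/7)|^2 + 1*|exp(-6*I*pi/7)|^2 + 1*|exp(4*I*pi/7)|^2]
  = (1/7)[(1) + (1) + (1) + (1) + (1) + (1) + (1)] = 7/7 = 1.
(Exp terms are combined using exp(i*s)*conj(exp(i*t)) = exp(i*(s-t)), and sums of them are collapsed using the identity that for every m > 1 the m distinct m-th roots of unity sum to 0, e.g. 1 + exp(2*I*pi/3) + exp(-2*I*pi/3) = 0.)
A character is irreducible iff <chi, chi> = 1, so this representation is irreducible.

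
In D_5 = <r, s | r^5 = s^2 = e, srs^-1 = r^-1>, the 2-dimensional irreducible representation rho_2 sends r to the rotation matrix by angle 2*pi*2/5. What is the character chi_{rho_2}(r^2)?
chi_{rho_2}(r^2) = 2*cos(2*pi*2*2/5) = -1/2 + sqrt(5)/2

Why: rho_2(r^2) is rotation by angle 2*pi*2*2/5, whose trace is 2*cos(2*pi*2*2/5) = -1/2 + sqrt(5)/2.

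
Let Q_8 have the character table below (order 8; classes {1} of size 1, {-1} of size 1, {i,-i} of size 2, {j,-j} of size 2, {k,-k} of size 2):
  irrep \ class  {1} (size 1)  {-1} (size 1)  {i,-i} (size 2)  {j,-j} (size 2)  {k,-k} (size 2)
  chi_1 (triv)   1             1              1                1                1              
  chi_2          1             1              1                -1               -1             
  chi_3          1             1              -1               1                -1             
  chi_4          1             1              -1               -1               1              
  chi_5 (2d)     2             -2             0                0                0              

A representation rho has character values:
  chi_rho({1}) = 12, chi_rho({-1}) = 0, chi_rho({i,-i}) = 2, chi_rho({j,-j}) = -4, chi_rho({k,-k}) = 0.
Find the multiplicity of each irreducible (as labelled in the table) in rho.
Multiplicities: chi_1: 1, chi_2: 3, chi_3: 0, chi_4: 2, chi_5: 3.

Use <chi_rho, chi> = (1/|G|) sum_C |C| * chi_rho(C) * conj(chi(C)) with |G| = 8 for each irreducible chi in the table:
  <chi_rho, chi_1> = (1/8)[1*(12)*conj(1) + 1*(0)*conj(1) + 2*(2)*conj(1) + 2*(-4)*conj(1) + 2*(0)*conj(1)]
      = (1/8)[(12) + (0) + (4) + (-8) + (0)] = 8/8 = 1
  <chi_rho, chi_2> = (1/8)[1*(12)*conj(1) + 1*(0)*conj(1) + 2*(2)*conj(1) + 2*(-4)*conj(-1) + 2*(0)*conj(-1)]
      = (1/8)[(12) + (0) + (4) + (8) + (0)] = 24/8 = 3
  <chi_rho, chi_3> = (1/8)[1*(12)*conj(1) + 1*(0)*conj(1) + 2*(2)*conj(-1) + 2*(-4)*conj(1) + 2*(0)*conj(-1)]
      = (1/8)[(12) + (0) + (-4) + (-8) + (0)] = 0/8 = 0
  <chi_rho, chi_4> = (1/8)[1*(12)*conj(1) + 1*(0)*conj(1) + 2*(2)*conj(-1) + 2*(-4)*conj(-1) + 2*(0)*conj(1)]
      = (1/8)[(12) + (0) + (-4) + (8) + (0)] = 16/8 = 2
  <chi_rho, chi_5> = (1/8)[1*(12)*conj(2) + 1*(0)*conj(-2) + 2*(2)*conj(0) + 2*(-4)*conj(0) + 2*(0)*conj(0)]
      = (1/8)[(24) + (0) + (0) + (0) + (0)] = 24/8 = 3
Dimension check: dim(rho) = sum (mult * dim) = 1*1 + 3*1 + 0*1 + 2*1 + 3*2 = 12 = chi_rho(e) = 12.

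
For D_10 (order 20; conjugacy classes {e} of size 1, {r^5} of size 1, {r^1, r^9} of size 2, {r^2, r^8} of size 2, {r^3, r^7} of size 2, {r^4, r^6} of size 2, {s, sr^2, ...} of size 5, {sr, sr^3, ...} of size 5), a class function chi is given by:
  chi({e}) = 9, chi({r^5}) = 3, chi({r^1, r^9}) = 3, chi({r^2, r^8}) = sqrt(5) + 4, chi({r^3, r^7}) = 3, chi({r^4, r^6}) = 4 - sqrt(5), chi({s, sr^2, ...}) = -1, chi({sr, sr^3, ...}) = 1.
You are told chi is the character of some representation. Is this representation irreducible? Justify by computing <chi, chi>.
Not irreducible (reducible): <chi, chi> = 11 > 1.

Why: <chi, chi> = (1/|G|) sum_C |C| * |chi(C)|^2 = (1/20)[1*|9|^2 + 1*|3|^2 + 2*|3|^2 + 2*|sqrt(5) + 4|^2 + 2*|3|^2 + 2*|4 - sqrt(5)|^2 + 5*|-1|^2 + 5*|1|^2]
  = (1/20)[(81) + (9) + (18) + (16*sqrt(5) + 42) + (18) + (42 - 16*sqrt(5)) + (5) + (5)] = 220/20 = 11.
A character is irreducible iff <chi, chi> = 1, so this representation is reducible.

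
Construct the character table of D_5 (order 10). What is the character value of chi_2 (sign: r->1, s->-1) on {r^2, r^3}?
Conjugacy classes: {e} of size 1, {r^1, r^4} of size 2, {r^2, r^3} of size 2, {s, sr, ..., sr^4} of size 5.
Character table:
  irrep \ class              {e} (size 1)  {r^1, r^4} (size 2)  {r^2, r^3} (size 2)  {s, sr, ..., sr^4} (size 5)
  chi_1 (triv)               1             1                    1                    1                          
  chi_2 (sign: r->1, s->-1)  1             1                    1                    -1                         
  chi_3 (2d, j=1)            2             -1/2 + sqrt(5)/2     -sqrt(5)/2 - 1/2     0                          
  chi_4 (2d, j=2)            2             -sqrt(5)/2 - 1/2     -1/2 + sqrt(5)/2     0                          

Spot check: chi_2 (sign: r->1, s->-1) on {r^2, r^3} = 1.

D_5 has order 2*5 = 10 with 4 conjugacy classes, hence 4 irreducibles. Sum of squared dims 1 + 1 + 4 + 4 = 10 = |G|. Linear characters come from the abelianisation; the 2-dimensional irreps have character r^k -> 2*cos(2*pi*j*k/5), reflections -> 0.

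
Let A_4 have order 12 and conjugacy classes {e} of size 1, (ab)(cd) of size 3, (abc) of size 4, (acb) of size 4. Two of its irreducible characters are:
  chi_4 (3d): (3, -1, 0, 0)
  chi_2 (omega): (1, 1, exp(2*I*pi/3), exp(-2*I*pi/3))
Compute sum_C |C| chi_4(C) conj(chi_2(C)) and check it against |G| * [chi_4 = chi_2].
Sum = 0; so <chi_4, chi_2> = 0 (distinct irreducibles are orthogonal).

Reasoning: Compute term by term over conjugacy classes (|C| * chi_4(C) * conj(chi_2(C))):
  1*(3)*conj(1) + 3*(-1)*conj(1) + 4*(0)*conj(exp(2*I*pi/3)) + 4*(0)*conj(exp(-2*I*pi/3))
  = (3) + (-3) + (0) + (0)
  = 0.
(Exp terms are combined using exp(i*s)*conj(exp(i*t)) = exp(i*(s-t)), and sums of them are collapsed using the identity that for every m > 1 the m distinct m-th roots of unity sum to 0, e.g. 1 + exp(2*I*pi/3) + exp(-2*I*pi/3) = 0.)
Dividing by |G| = 12 gives 0/12 = 0, matching the row-orthogonality relation <chi_4, chi_2> = [chi_4 = chi_2].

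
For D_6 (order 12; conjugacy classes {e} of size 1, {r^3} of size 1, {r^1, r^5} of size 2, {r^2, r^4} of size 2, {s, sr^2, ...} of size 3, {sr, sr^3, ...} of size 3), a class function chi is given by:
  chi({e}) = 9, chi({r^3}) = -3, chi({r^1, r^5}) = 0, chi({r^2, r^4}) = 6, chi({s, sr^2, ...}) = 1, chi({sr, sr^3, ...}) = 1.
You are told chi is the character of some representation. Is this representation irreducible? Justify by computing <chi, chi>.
Not irreducible (reducible): <chi, chi> = 14 > 1.

Solution. <chi, chi> = (1/|G|) sum_C |C| * |chi(C)|^2 = (1/12)[1*|9|^2 + 1*|-3|^2 + 2*|0|^2 + 2*|6|^2 + 3*|1|^2 + 3*|1|^2]
  = (1/12)[(81) + (9) + (0) + (72) + (3) + (3)] = 168/12 = 14.
A character is irreducible iff <chi, chi> = 1, so this representation is reducible.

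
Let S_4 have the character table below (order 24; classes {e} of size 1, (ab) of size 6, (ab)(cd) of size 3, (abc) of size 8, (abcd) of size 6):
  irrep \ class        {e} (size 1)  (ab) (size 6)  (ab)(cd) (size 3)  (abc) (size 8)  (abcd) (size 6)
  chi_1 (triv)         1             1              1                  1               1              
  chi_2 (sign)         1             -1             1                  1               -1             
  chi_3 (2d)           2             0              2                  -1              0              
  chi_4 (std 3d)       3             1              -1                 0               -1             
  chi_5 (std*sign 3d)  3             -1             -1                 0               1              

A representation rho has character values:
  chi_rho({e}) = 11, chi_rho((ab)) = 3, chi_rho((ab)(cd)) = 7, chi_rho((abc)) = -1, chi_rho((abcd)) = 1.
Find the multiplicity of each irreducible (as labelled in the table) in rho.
Multiplicities: chi_1: 2, chi_2: 0, chi_3: 3, chi_4: 1, chi_5: 0.

Explanation: Use <chi_rho, chi> = (1/|G|) sum_C |C| * chi_rho(C) * conj(chi(C)) with |G| = 24 for each irreducible chi in the table:
  <chi_rho, chi_1> = (1/24)[1*(11)*conj(1) + 6*(3)*conj(1) + 3*(7)*conj(1) + 8*(-1)*conj(1) + 6*(1)*conj(1)]
      = (1/24)[(11) + (18) + (21) + (-8) + (6)] = 48/24 = 2
  <chi_rho, chi_2> = (1/24)[1*(11)*conj(1) + 6*(3)*conj(-1) + 3*(7)*conj(1) + 8*(-1)*conj(1) + 6*(1)*conj(-1)]
      = (1/24)[(11) + (-18) + (21) + (-8) + (-6)] = 0/24 = 0
  <chi_rho, chi_3> = (1/24)[1*(11)*conj(2) + 6*(3)*conj(0) + 3*(7)*conj(2) + 8*(-1)*conj(-1) + 6*(1)*conj(0)]
      = (1/24)[(22) + (0) + (42) + (8) + (0)] = 72/24 = 3
  <chi_rho, chi_4> = (1/24)[1*(11)*conj(3) + 6*(3)*conj(1) + 3*(7)*conj(-1) + 8*(-1)*conj(0) + 6*(1)*conj(-1)]
      = (1/24)[(33) + (18) + (-21) + (0) + (-6)] = 24/24 = 1
  <chi_rho, chi_5> = (1/24)[1*(11)*conj(3) + 6*(3)*conj(-1) + 3*(7)*conj(-1) + 8*(-1)*conj(0) + 6*(1)*conj(1)]
      = (1/24)[(33) + (-18) + (-21) + (0) + (6)] = 0/24 = 0
Dimension check: dim(rho) = sum (mult * dim) = 2*1 + 0*1 + 3*2 + 1*3 + 0*3 = 11 = chi_rho(e) = 11.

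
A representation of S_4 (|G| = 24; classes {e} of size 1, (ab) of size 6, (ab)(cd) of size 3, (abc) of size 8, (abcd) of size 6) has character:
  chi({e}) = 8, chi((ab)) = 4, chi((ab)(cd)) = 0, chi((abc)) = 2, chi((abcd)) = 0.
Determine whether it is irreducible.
Not irreducible (reducible): <chi, chi> = 8 > 1.

<chi, chi> = (1/|G|) sum_C |C| * |chi(C)|^2 = (1/24)[1*|8|^2 + 6*|4|^2 + 3*|0|^2 + 8*|2|^2 + 6*|0|^2]
  = (1/24)[(64) + (96) + (0) + (32) + (0)] = 192/24 = 8.
A character is irreducible iff <chi, chi> = 1, so this representation is reducible.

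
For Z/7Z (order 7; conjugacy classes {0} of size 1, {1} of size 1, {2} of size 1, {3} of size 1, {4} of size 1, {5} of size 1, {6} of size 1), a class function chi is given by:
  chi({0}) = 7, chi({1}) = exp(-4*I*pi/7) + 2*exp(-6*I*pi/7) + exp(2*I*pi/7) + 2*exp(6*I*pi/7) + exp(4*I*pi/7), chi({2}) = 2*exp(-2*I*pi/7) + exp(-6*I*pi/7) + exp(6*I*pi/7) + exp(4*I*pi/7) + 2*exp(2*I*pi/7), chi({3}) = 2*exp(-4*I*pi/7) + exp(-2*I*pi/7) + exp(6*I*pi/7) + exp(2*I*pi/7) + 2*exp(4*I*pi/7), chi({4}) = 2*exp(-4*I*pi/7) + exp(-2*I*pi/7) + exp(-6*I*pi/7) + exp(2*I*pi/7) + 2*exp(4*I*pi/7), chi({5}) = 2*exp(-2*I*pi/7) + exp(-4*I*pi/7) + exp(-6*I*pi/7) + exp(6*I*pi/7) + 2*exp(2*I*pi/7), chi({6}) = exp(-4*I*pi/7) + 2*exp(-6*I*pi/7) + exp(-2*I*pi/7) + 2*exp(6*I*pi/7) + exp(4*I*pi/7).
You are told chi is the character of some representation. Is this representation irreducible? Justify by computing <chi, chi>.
Not irreducible (reducible): <chi, chi> = 11 > 1.

Proof sketch: <chi, chi> = (1/|G|) sum_C |C| * |chi(C)|^2 = (1/7)[1*|7|^2 + 1*|exp(-4*I*pi/7) + 2*exp(-6*I*pi/7) + exp(2*I*pi/7) + 2*exp(6*I*pi/7) + exp(4*I*pi/7)|^2 + 1*|2*exp(-2*I*pi/7) + exp(-6*I*pi/7) + exp(6*I*pi/7) + exp(4*I*pi/7) + 2*exp(2*I*pi/7)|^2 + 1*|2*exp(-4*I*pi/7) + exp(-2*I*pi/7) + exp(6*I*pi/7) + exp(2*I*pi/7) + 2*exp(4*I*pi/7)|^2 + 1*|2*exp(-4*I*pi/7) + exp(-2*I*pi/7) + exp(-6*I*pi/7) + exp(2*I*pi/7) + 2*exp(4*I*pi/7)|^2 + 1*|2*exp(-2*I*pi/7) + exp(-4*I*pi/7) + exp(-6*I*pi/7) + exp(6*I*pi/7) + 2*exp(2*I*pi/7)|^2 + 1*|exp(-4*I*pi/7) + 2*exp(-6*I*pi/7) + exp(-2*I*pi/7) + 2*exp(6*I*pi/7) + exp(4*I*pi/7)|^2]
  = (1/7)[(49) + (11 + 9*exp(-2*I*pi/7) + 6*exp(-4*I*pi/7) + 4*exp(-6*I*pi/7) + 4*exp(6*I*pi/7) + 6*exp(4*I*pi/7) + 9*exp(2*I*pi/7)) + (11 + 9*exp(-4*I*pi/7) + 4*exp(-2*I*pi/7) + 6*exp(-6*I*pi/7) + 6*exp(6*I*pi/7) + 4*exp(2*I*pi/7) + 9*exp(4*I*pi/7)) + (11 + 6*exp(-2*I*pi/7) + 9*exp(-6*I*pi/7) + 4*exp(-4*I*pi/7) + 4*exp(4*I*pi/7) + 9*exp(6*I*pi/7) + 6*exp(2*I*pi/7)) + (11 + 6*exp(-2*I*pi/7) + 9*exp(-6*I*pi/7) + 4*exp(-4*I*pi/7) + 4*exp(4*I*pi/7) + 9*exp(6*I*pi/7) + 6*exp(2*I*pi/7)) + (11 + 9*exp(-4*I*pi/7) + 4*exp(-2*I*pi/7) + 6*exp(-6*I*pi/7) + 6*exp(6*I*pi/7) + 4*exp(2*I*pi/7) + 9*exp(4*I*pi/7)) + (11 + 9*exp(-2*I*pi/7) + 6*exp(-4*I*pi/7) + 4*exp(-6*I*pi/7) + 4*exp(6*I*pi/7) + 6*exp(4*I*pi/7) + 9*exp(2*I*pi/7))] = 77/7 = 11.
(Exp terms are combined using exp(i*s)*conj(exp(i*t)) = exp(i*(s-t)), and sums of them are collapsed using the identity that for every m > 1 the m distinct m-th roots of unity sum to 0, e.g. 1 + exp(2*I*pi/3) + exp(-2*I*pi/3) = 0.)
A character is irreducible iff <chi, chi> = 1, so this representation is reducible.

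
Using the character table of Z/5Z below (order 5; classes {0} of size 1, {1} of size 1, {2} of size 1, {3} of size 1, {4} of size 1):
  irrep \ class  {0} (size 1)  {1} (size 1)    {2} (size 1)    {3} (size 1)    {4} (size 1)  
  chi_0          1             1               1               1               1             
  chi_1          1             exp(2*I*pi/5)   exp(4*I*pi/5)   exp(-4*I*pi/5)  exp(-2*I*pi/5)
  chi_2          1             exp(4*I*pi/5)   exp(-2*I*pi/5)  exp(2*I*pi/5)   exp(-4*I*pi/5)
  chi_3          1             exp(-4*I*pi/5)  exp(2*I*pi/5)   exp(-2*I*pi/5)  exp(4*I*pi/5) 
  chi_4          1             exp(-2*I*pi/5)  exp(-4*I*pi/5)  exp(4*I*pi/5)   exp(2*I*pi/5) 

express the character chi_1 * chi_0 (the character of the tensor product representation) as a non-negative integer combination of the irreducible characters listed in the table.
chi_1 tensor chi_0 = chi_1 (all other irreducibles have multiplicity 0).

Why: The character of a tensor product is the pointwise product (chi_1 * chi_0)(C) = chi_1(C) * chi_0(C):
  {0}: (1)*(1), {1}: (exp(2*I*pi/5))*(1), {2}: (exp(4*I*pi/5))*(1), {3}: (exp(-4*I*pi/5))*(1), {4}: (exp(-2*I*pi/5))*(1)
so (chi_1 * chi_0) takes values
  {0} -> 1, {1} -> exp(2*I*pi/5), {2} -> exp(4*I*pi/5), {3} -> exp(-4*I*pi/5), {4} -> exp(-2*I*pi/5).
Now take the inner product of this character with each irreducible chi from the table, <chi_1*chi_0, chi> = (1/5) sum_C |C| (chi_1*chi_0)(C) conj(chi(C)):
  <chi_1*chi_0, chi_0> = (1/5)[1*(1)*conj(1) + 1*(exp(2*I*pi/5))*conj(1) + 1*(exp(4*I*pi/5))*conj(1) + 1*(exp(-4*I*pi/5))*conj(1) + 1*(exp(-2*I*pi/5))*conj(1)]
      = (1/5)[(1) + (exp(2*I*pi/5)) + (exp(4*I*pi/5)) + (exp(-4*I*pi/5)) + (exp(-2*I*pi/5))] = 0/5 = 0
  <chi_1*chi_0, chi_1> = (1/5)[1*(1)*conj(1) + 1*(exp(2*I*pi/5))*conj(exp(2*I*pi/5)) + 1*(exp(4*I*pi/5))*conj(exp(4*I*pi/5)) + 1*(exp(-4*I*pi/5))*conj(exp(-4*I*pi/5)) + 1*(exp(-2*I*pi/5))*conj(exp(-2*I*pi/5))]
      = (1/5)[(1) + (1) + (1) + (1) + (1)] = 5/5 = 1
  <chi_1*chi_0, chi_2> = (1/5)[1*(1)*conj(1) + 1*(exp(2*I*pi/5))*conj(exp(4*I*pi/5)) + 1*(exp(4*I*pi/5))*conj(exp(-2*I*pi/5)) + 1*(exp(-4*I*pi/5))*conj(exp(2*I*pi/5)) + 1*(exp(-2*I*pi/5))*conj(exp(-4*I*pi/5))]
      = (1/5)[(1) + (exp(-2*I*pi/5)) + (exp(-4*I*pi/5)) + (exp(4*I*pi/5)) + (exp(2*I*pi/5))] = 0/5 = 0
  <chi_1*chi_0, chi_3> = (1/5)[1*(1)*conj(1) + 1*(exp(2*I*pi/5))*conj(exp(-4*I*pi/5)) + 1*(exp(4*I*pi/5))*conj(exp(2*I*pi/5)) + 1*(exp(-4*I*pi/5))*conj(exp(-2*I*pi/5)) + 1*(exp(-2*I*pi/5))*conj(exp(4*I*pi/5))]
      = (1/5)[(1) + (exp(-4*I*pi/5)) + (exp(2*I*pi/5)) + (exp(-2*I*pi/5)) + (exp(4*I*pi/5))] = 0/5 = 0
  <chi_1*chi_0, chi_4> = (1/5)[1*(1)*conj(1) + 1*(exp(2*I*pi/5))*conj(exp(-2*I*pi/5)) + 1*(exp(4*I*pi/5))*conj(exp(-4*I*pi/5)) + 1*(exp(-4*I*pi/5))*conj(exp(4*I*pi/5)) + 1*(exp(-2*I*pi/5))*conj(exp(2*I*pi/5))]
      = (1/5)[(1) + (exp(4*I*pi/5)) + (exp(-2*I*pi/5)) + (exp(2*I*pi/5)) + (exp(-4*I*pi/5))] = 0/5 = 0
(Exp terms are combined using exp(i*s)*conj(exp(i*t)) = exp(i*(s-t)), and sums of them are collapsed using the identity that for every m > 1 the m distinct m-th roots of unity sum to 0, e.g. 1 + exp(2*I*pi/3) + exp(-2*I*pi/3) = 0.)
Hence the multiplicities are chi_1: 1. Dimension check: dim(chi_1)*dim(chi_0) = 1*1 = 1 and sum (mult * dim) = 1*1 = 1.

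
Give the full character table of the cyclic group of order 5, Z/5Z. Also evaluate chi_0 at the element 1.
Character table of Z/5Z (irreps indexed chi_0,...,chi_4 with chi_k(m) = zeta_5^(k*m), zeta_5 = exp(2*pi*i/5)):
  irrep \ class  {0} (size 1)  {1} (size 1)    {2} (size 1)    {3} (size 1)    {4} (size 1)  
  chi_0          1             1               1               1               1             
  chi_1          1             exp(2*I*pi/5)   exp(4*I*pi/5)   exp(-4*I*pi/5)  exp(-2*I*pi/5)
  chi_2          1             exp(4*I*pi/5)   exp(-2*I*pi/5)  exp(2*I*pi/5)   exp(-4*I*pi/5)
  chi_3          1             exp(-4*I*pi/5)  exp(2*I*pi/5)   exp(-2*I*pi/5)  exp(4*I*pi/5) 
  chi_4          1             exp(-2*I*pi/5)  exp(-4*I*pi/5)  exp(4*I*pi/5)   exp(2*I*pi/5) 

Spot check: chi_0(1) = zeta_5^(0*1) = zeta_5^0 = 1.

Argument: Z/5Z is abelian, so all 5 irreducible complex representations are 1-dimensional. They are given by chi_k(m) = zeta_5^(k*m) for k = 0,...,4. Row orthogonality: sum_m chi_k(m) conj(chi_l(m)) = 5 * [k = l].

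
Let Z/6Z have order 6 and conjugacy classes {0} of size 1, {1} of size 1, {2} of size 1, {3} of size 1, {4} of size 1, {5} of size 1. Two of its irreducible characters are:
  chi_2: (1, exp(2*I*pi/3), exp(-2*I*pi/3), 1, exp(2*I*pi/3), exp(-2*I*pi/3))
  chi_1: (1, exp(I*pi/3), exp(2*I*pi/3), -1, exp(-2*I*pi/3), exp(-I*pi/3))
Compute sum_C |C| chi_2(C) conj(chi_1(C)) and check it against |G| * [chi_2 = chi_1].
Sum = 0; so <chi_2, chi_1> = 0 (distinct irreducibles are orthogonal).

Reasoning: Compute term by term over conjugacy classes (|C| * chi_2(C) * conj(chi_1(C))):
  1*(1)*conj(1) + 1*(exp(2*I*pi/3))*conj(exp(I*pi/3)) + 1*(exp(-2*I*pi/3))*conj(exp(2*I*pi/3)) + 1*(1)*conj(-1) + 1*(exp(2*I*pi/3))*conj(exp(-2*I*pi/3)) + 1*(exp(-2*I*pi/3))*conj(exp(-I*pi/3))
  = (1) + (exp(I*pi/3)) + (exp(2*I*pi/3)) + (-1) + (exp(-2*I*pi/3)) + (exp(-I*pi/3))
  = 0.
(Exp terms are combined using exp(i*s)*conj(exp(i*t)) = exp(i*(s-t)), and sums of them are collapsed using the identity that for every m > 1 the m distinct m-th roots of unity sum to 0, e.g. 1 + exp(2*I*pi/3) + exp(-2*I*pi/3) = 0.)
Dividing by |G| = 6 gives 0/6 = 0, matching the row-orthogonality relation <chi_2, chi_1> = [chi_2 = chi_1].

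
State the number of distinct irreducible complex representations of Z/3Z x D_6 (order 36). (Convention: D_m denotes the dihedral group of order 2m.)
18

Explanation: The number of irreducible complex representations of a finite group equals its number of conjugacy classes. For a direct product, #classes(G x H) = #classes(G) * #classes(H). Z/3Z has 3 classes (abelian), D_6 has 6 classes, so 3 * 6 = 18, so Z/3Z x D_6 (order 36) has exactly 18 irreducible complex representations.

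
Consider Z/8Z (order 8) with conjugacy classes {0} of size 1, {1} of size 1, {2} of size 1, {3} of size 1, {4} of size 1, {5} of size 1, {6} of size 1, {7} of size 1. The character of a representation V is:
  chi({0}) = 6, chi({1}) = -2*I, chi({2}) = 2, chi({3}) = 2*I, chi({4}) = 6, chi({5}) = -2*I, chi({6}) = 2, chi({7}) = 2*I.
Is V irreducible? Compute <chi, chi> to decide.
Not irreducible (reducible): <chi, chi> = 12 > 1.

Derivation: <chi, chi> = (1/|G|) sum_C |C| * |chi(C)|^2 = (1/8)[1*|6|^2 + 1*|-2*I|^2 + 1*|2|^2 + 1*|2*I|^2 + 1*|6|^2 + 1*|-2*I|^2 + 1*|2|^2 + 1*|2*I|^2]
  = (1/8)[(36) + (4) + (4) + (4) + (36) + (4) + (4) + (4)] = 96/8 = 12.
(Exp terms are combined using exp(i*s)*conj(exp(i*t)) = exp(i*(s-t)), and sums of them are collapsed using the identity that for every m > 1 the m distinct m-th roots of unity sum to 0, e.g. 1 + exp(2*I*pi/3) + exp(-2*I*pi/3) = 0.)
A character is irreducible iff <chi, chi> = 1, so this representation is reducible.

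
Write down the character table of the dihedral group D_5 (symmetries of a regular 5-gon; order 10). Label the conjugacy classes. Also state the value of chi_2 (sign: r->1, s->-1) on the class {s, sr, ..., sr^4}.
Conjugacy classes: {e} of size 1, {r^1, r^4} of size 2, {r^2, r^3} of size 2, {s, sr, ..., sr^4} of size 5.
Character table:
  irrep \ class              {e} (size 1)  {r^1, r^4} (size 2)  {r^2, r^3} (size 2)  {s, sr, ..., sr^4} (size 5)
  chi_1 (triv)               1             1                    1                    1                          
  chi_2 (sign: r->1, s->-1)  1             1                    1                    -1                         
  chi_3 (2d, j=1)            2             -1/2 + sqrt(5)/2     -sqrt(5)/2 - 1/2     0                          
  chi_4 (2d, j=2)            2             -sqrt(5)/2 - 1/2     -1/2 + sqrt(5)/2     0                          

Spot check: chi_2 (sign: r->1, s->-1) on {s, sr, ..., sr^4} = -1.

Details: D_5 has order 2*5 = 10 with 4 conjugacy classes, hence 4 irreducibles. Sum of squared dims 1 + 1 + 4 + 4 = 10 = |G|. Linear characters come from the abelianisation; the 2-dimensional irreps have character r^k -> 2*cos(2*pi*j*k/5), reflections -> 0.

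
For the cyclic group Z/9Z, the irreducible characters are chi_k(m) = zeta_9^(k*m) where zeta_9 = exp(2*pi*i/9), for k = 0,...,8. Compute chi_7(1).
chi_7(1) = zeta_9^7 = exp(-4*I*pi/9)

Argument: chi_7(1) = zeta_9^(7*1) = zeta_9^7. Since zeta_9^9 = 1, this equals zeta_9^7 = exp(2*pi*i*7/9) = exp(-4*I*pi/9).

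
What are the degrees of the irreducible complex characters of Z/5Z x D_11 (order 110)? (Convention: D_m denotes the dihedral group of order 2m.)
Dimensions: 1, 1, 1, 1, 1, 1, 1, 1, 1, 1, 2, 2, 2, 2, 2, 2, 2, 2, 2, 2, 2, 2, 2, 2, 2, 2, 2, 2, 2, 2, 2, 2, 2, 2, 2

There are 35 irreducibles (= number of conjugacy classes). Their dimensions d_i satisfy sum d_i^2 = |G| = 110: 1 + 1 + 1 + 1 + 1 + 1 + 1 + 1 + 1 + 1 + 4 + 4 + 4 + 4 + 4 + 4 + 4 + 4 + 4 + 4 + 4 + 4 + 4 + 4 + 4 + 4 + 4 + 4 + 4 + 4 + 4 + 4 + 4 + 4 + 4 = 110. (For the product with Z/5Z: each of the 5 1-dim characters of Z/5Z tensors with each irrep of D_11, giving 5 copies of each D_11-dimension.)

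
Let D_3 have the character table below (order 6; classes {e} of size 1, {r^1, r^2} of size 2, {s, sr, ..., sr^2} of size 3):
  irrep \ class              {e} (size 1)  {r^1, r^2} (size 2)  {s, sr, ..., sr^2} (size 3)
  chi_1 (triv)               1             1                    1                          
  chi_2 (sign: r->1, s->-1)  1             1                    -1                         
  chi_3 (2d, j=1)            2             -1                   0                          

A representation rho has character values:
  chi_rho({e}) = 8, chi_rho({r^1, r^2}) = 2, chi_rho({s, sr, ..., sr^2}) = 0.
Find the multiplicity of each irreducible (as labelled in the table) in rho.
Multiplicities: chi_1: 2, chi_2: 2, chi_3: 2.

Argument: Use <chi_rho, chi> = (1/|G|) sum_C |C| * chi_rho(C) * conj(chi(C)) with |G| = 6 for each irreducible chi in the table:
  <chi_rho, chi_1> = (1/6)[1*(8)*conj(1) + 2*(2)*conj(1) + 3*(0)*conj(1)]
      = (1/6)[(8) + (4) + (0)] = 12/6 = 2
  <chi_rho, chi_2> = (1/6)[1*(8)*conj(1) + 2*(2)*conj(1) + 3*(0)*conj(-1)]
      = (1/6)[(8) + (4) + (0)] = 12/6 = 2
  <chi_rho, chi_3> = (1/6)[1*(8)*conj(2) + 2*(2)*conj(-1) + 3*(0)*conj(0)]
      = (1/6)[(16) + (-4) + (0)] = 12/6 = 2
Dimension check: dim(rho) = sum (mult * dim) = 2*1 + 2*1 + 2*2 = 8 = chi_rho(e) = 8.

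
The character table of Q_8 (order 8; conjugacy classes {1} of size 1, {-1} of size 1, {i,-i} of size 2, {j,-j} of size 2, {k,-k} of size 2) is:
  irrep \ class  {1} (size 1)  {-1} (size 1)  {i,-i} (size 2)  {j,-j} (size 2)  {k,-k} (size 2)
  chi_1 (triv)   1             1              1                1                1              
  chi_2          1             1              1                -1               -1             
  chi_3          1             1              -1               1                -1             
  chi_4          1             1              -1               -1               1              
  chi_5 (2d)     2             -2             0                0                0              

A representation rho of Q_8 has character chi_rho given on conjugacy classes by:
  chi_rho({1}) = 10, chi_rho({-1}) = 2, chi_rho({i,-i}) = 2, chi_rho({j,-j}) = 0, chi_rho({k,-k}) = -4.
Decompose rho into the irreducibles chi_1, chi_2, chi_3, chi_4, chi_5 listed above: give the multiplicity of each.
Multiplicities: chi_1: 1, chi_2: 3, chi_3: 2, chi_4: 0, chi_5: 2.

Justification: Use <chi_rho, chi> = (1/|G|) sum_C |C| * chi_rho(C) * conj(chi(C)) with |G| = 8 for each irreducible chi in the table:
  <chi_rho, chi_1> = (1/8)[1*(10)*conj(1) + 1*(2)*conj(1) + 2*(2)*conj(1) + 2*(0)*conj(1) + 2*(-4)*conj(1)]
      = (1/8)[(10) + (2) + (4) + (0) + (-8)] = 8/8 = 1
  <chi_rho, chi_2> = (1/8)[1*(10)*conj(1) + 1*(2)*conj(1) + 2*(2)*conj(1) + 2*(0)*conj(-1) + 2*(-4)*conj(-1)]
      = (1/8)[(10) + (2) + (4) + (0) + (8)] = 24/8 = 3
  <chi_rho, chi_3> = (1/8)[1*(10)*conj(1) + 1*(2)*conj(1) + 2*(2)*conj(-1) + 2*(0)*conj(1) + 2*(-4)*conj(-1)]
      = (1/8)[(10) + (2) + (-4) + (0) + (8)] = 16/8 = 2
  <chi_rho, chi_4> = (1/8)[1*(10)*conj(1) + 1*(2)*conj(1) + 2*(2)*conj(-1) + 2*(0)*conj(-1) + 2*(-4)*conj(1)]
      = (1/8)[(10) + (2) + (-4) + (0) + (-8)] = 0/8 = 0
  <chi_rho, chi_5> = (1/8)[1*(10)*conj(2) + 1*(2)*conj(-2) + 2*(2)*conj(0) + 2*(0)*conj(0) + 2*(-4)*conj(0)]
      = (1/8)[(20) + (-4) + (0) + (0) + (0)] = 16/8 = 2
Dimension check: dim(rho) = sum (mult * dim) = 1*1 + 3*1 + 2*1 + 0*1 + 2*2 = 10 = chi_rho(e) = 10.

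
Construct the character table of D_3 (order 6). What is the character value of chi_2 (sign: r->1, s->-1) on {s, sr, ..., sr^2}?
Conjugacy classes: {e} of size 1, {r^1, r^2} of size 2, {s, sr, ..., sr^2} of size 3.
Character table:
  irrep \ class              {e} (size 1)  {r^1, r^2} (size 2)  {s, sr, ..., sr^2} (size 3)
  chi_1 (triv)               1             1                    1                          
  chi_2 (sign: r->1, s->-1)  1             1                    -1                         
  chi_3 (2d, j=1)            2             -1                   0                          

Spot check: chi_2 (sign: r->1, s->-1) on {s, sr, ..., sr^2} = -1.

Details: D_3 has order 2*3 = 6 with 3 conjugacy classes, hence 3 irreducibles. Sum of squared dims 1 + 1 + 4 = 6 = |G|. Linear characters come from the abelianisation; the 2-dimensional irreps have character r^k -> 2*cos(2*pi*j*k/3), reflections -> 0.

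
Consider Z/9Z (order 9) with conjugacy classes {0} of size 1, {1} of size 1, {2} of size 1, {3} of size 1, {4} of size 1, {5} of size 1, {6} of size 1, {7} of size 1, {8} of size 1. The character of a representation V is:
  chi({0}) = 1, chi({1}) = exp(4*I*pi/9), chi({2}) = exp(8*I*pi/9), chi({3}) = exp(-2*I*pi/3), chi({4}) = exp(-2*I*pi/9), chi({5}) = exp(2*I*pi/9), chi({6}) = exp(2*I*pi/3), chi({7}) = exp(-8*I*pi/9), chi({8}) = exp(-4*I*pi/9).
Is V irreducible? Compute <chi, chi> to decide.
Irreducible: <chi, chi> = 1.

Reasoning: <chi, chi> = (1/|G|) sum_C |C| * |chi(C)|^2 = (1/9)[1*|1|^2 + 1*|exp(4*I*pi/9)|^2 + 1*|exp(8*I*pi/9)|^2 + 1*|exp(-2*I*pi/3)|^2 + 1*|exp(-2*I*pi/9)|^2 + 1*|exp(2*I*pi/9)|^2 + 1*|exp(2*I*pi/3)|^2 + 1*|exp(-8*I*pi/9)|^2 + 1*|exp(-4*I*pi/9)|^2]
  = (1/9)[(1) + (1) + (1) + (1) + (1) + (1) + (1) + (1) + (1)] = 9/9 = 1.
(Exp terms are combined using exp(i*s)*conj(exp(i*t)) = exp(i*(s-t)), and sums of them are collapsed using the identity that for every m > 1 the m distinct m-th roots of unity sum to 0, e.g. 1 + exp(2*I*pi/3) + exp(-2*I*pi/3) = 0.)
A character is irreducible iff <chi, chi> = 1, so this representation is irreducible.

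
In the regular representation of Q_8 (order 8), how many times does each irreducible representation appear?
Each irreducible V_i of dimension d_i appears with multiplicity d_i, i.e. rho_reg = (direct sum over all irreducibles V_i) d_i V_i. The irreducible dimensions for Q_8 are 1, 1, 1, 1, 2: 4 irreducibles of dimension 1, each with multiplicity 1; 1 irreducible of dimension 2, with multiplicity 2. Total dimension 4*1*1 + 1*2*2 = 8 = |G|.

Working: General theorem: in the regular representation of a finite group G, each irreducible appears with multiplicity equal to its dimension. Check: dim(rho_reg) = sum d_i^2 = 1 + 1 + 1 + 1 + 4 = 8 = |G|.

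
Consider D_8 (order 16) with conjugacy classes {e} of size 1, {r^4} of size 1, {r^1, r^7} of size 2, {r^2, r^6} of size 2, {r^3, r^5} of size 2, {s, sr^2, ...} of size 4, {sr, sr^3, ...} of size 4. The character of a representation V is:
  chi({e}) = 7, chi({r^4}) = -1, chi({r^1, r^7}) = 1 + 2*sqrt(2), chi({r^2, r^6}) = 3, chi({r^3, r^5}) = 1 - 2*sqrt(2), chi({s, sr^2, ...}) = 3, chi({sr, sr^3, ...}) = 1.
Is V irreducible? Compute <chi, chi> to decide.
Not irreducible (reducible): <chi, chi> = 9 > 1.

Argument: <chi, chi> = (1/|G|) sum_C |C| * |chi(C)|^2 = (1/16)[1*|7|^2 + 1*|-1|^2 + 2*|1 + 2*sqrt(2)|^2 + 2*|3|^2 + 2*|1 - 2*sqrt(2)|^2 + 4*|3|^2 + 4*|1|^2]
  = (1/16)[(49) + (1) + (8*sqrt(2) + 18) + (18) + (18 - 8*sqrt(2)) + (36) + (4)] = 144/16 = 9.
A character is irreducible iff <chi, chi> = 1, so this representation is reducible.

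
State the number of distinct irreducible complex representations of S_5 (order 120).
7

Derivation: The number of irreducible complex representations of a finite group equals its number of conjugacy classes. Conjugacy classes in S_5 correspond to cycle types, i.e. partitions of 5; there are p(5) = 7 of them, so S_5 (order 120) has exactly 7 irreducible complex representations.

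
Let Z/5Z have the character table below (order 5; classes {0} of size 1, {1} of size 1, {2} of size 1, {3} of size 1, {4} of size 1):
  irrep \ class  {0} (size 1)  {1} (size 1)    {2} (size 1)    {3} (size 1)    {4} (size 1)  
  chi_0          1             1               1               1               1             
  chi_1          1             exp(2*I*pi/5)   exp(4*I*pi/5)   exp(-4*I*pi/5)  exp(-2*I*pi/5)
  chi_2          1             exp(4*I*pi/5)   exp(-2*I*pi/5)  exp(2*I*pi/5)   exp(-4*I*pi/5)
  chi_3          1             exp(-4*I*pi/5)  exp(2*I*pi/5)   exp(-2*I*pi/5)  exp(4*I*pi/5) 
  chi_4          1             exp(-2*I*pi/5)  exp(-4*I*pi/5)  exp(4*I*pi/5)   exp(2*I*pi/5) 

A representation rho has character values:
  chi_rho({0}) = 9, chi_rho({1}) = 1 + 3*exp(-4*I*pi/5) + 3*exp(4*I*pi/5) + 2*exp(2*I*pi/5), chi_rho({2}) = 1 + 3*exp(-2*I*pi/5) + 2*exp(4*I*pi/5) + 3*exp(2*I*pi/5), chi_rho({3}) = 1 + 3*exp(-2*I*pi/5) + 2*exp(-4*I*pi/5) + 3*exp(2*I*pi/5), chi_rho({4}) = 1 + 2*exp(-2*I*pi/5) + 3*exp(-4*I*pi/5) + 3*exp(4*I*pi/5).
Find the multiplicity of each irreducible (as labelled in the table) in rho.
Multiplicities: chi_0: 1, chi_1: 2, chi_2: 3, chi_3: 3, chi_4: 0.

Proof sketch: Use <chi_rho, chi> = (1/|G|) sum_C |C| * chi_rho(C) * conj(chi(C)) with |G| = 5 for each irreducible chi in the table:
  <chi_rho, chi_0> = (1/5)[1*(9)*conj(1) + 1*(1 + 3*exp(-4*I*pi/5) + 3*exp(4*I*pi/5) + 2*exp(2*I*pi/5))*conj(1) + 1*(1 + 3*exp(-2*I*pi/5) + 2*exp(4*I*pi/5) + 3*exp(2*I*pi/5))*conj(1) + 1*(1 + 3*exp(-2*I*pi/5) + 2*exp(-4*I*pi/5) + 3*exp(2*I*pi/5))*conj(1) + 1*(1 + 2*exp(-2*I*pi/5) + 3*exp(-4*I*pi/5) + 3*exp(4*I*pi/5))*conj(1)]
      = (1/5)[(9) + (1 + 3*exp(-4*I*pi/5) + 3*exp(4*I*pi/5) + 2*exp(2*I*pi/5)) + (1 + 3*exp(-2*I*pi/5) + 2*exp(4*I*pi/5) + 3*exp(2*I*pi/5)) + (1 + 3*exp(-2*I*pi/5) + 2*exp(-4*I*pi/5) + 3*exp(2*I*pi/5)) + (1 + 2*exp(-2*I*pi/5) + 3*exp(-4*I*pi/5) + 3*exp(4*I*pi/5))] = 5/5 = 1
  <chi_rho, chi_1> = (1/5)[1*(9)*conj(1) + 1*(1 + 3*exp(-4*I*pi/5) + 3*exp(4*I*pi/5) + 2*exp(2*I*pi/5))*conj(exp(2*I*pi/5)) + 1*(1 + 3*exp(-2*I*pi/5) + 2*exp(4*I*pi/5) + 3*exp(2*I*pi/5))*conj(exp(4*I*pi/5)) + 1*(1 + 3*exp(-2*I*pi/5) + 2*exp(-4*I*pi/5) + 3*exp(2*I*pi/5))*conj(exp(-4*I*pi/5)) + 1*(1 + 2*exp(-2*I*pi/5) + 3*exp(-4*I*pi/5) + 3*exp(4*I*pi/5))*conj(exp(-2*I*pi/5))]
      = (1/5)[(9) + (2 + exp(-2*I*pi/5) + 3*exp(4*I*pi/5) + 3*exp(2*I*pi/5)) + (2 + 3*exp(-2*I*pi/5) + exp(-4*I*pi/5) + 3*exp(4*I*pi/5)) + (2 + 3*exp(-4*I*pi/5) + exp(4*I*pi/5) + 3*exp(2*I*pi/5)) + (2 + 3*exp(-2*I*pi/5) + 3*exp(-4*I*pi/5) + exp(2*I*pi/5))] = 10/5 = 2
  <chi_rho, chi_2> = (1/5)[1*(9)*conj(1) + 1*(1 + 3*exp(-4*I*pi/5) + 3*exp(4*I*pi/5) + 2*exp(2*I*pi/5))*conj(exp(4*I*pi/5)) + 1*(1 + 3*exp(-2*I*pi/5) + 2*exp(4*I*pi/5) + 3*exp(2*I*pi/5))*conj(exp(-2*I*pi/5)) + 1*(1 + 3*exp(-2*I*pi/5) + 2*exp(-4*I*pi/5) + 3*exp(2*I*pi/5))*conj(exp(2*I*pi/5)) + 1*(1 + 2*exp(-2*I*pi/5) + 3*exp(-4*I*pi/5) + 3*exp(4*I*pi/5))*conj(exp(-4*I*pi/5))]
      = (1/5)[(9) + (3 + 2*exp(-2*I*pi/5) + exp(-4*I*pi/5) + 3*exp(2*I*pi/5)) + (3 + 2*exp(-4*I*pi/5) + exp(2*I*pi/5) + 3*exp(4*I*pi/5)) + (3 + 3*exp(-4*I*pi/5) + exp(-2*I*pi/5) + 2*exp(4*I*pi/5)) + (3 + 3*exp(-2*I*pi/5) + exp(4*I*pi/5) + 2*exp(2*I*pi/5))] = 15/5 = 3
  <chi_rho, chi_3> = (1/5)[1*(9)*conj(1) + 1*(1 + 3*exp(-4*I*pi/5) + 3*exp(4*I*pi/5) + 2*exp(2*I*pi/5))*conj(exp(-4*I*pi/5)) + 1*(1 + 3*exp(-2*I*pi/5) + 2*exp(4*I*pi/5) + 3*exp(2*I*pi/5))*conj(exp(2*I*pi/5)) + 1*(1 + 3*exp(-2*I*pi/5) + 2*exp(-4*I*pi/5) + 3*exp(2*I*pi/5))*conj(exp(-2*I*pi/5)) + 1*(1 + 2*exp(-2*I*pi/5) + 3*exp(-4*I*pi/5) + 3*exp(4*I*pi/5))*conj(exp(4*I*pi/5))]
      = (1/5)[(9) + (3 + 3*exp(-2*I*pi/5) + 2*exp(-4*I*pi/5) + exp(4*I*pi/5)) + (3 + 3*exp(-4*I*pi/5) + exp(-2*I*pi/5) + 2*exp(2*I*pi/5)) + (3 + 2*exp(-2*I*pi/5) + exp(2*I*pi/5) + 3*exp(4*I*pi/5)) + (3 + exp(-4*I*pi/5) + 2*exp(4*I*pi/5) + 3*exp(2*I*pi/5))] = 15/5 = 3
  <chi_rho, chi_4> = (1/5)[1*(9)*conj(1) + 1*(1 + 3*exp(-4*I*pi/5) + 3*exp(4*I*pi/5) + 2*exp(2*I*pi/5))*conj(exp(-2*I*pi/5)) + 1*(1 + 3*exp(-2*I*pi/5) + 2*exp(4*I*pi/5) + 3*exp(2*I*pi/5))*conj(exp(-4*I*pi/5)) + 1*(1 + 3*exp(-2*I*pi/5) + 2*exp(-4*I*pi/5) + 3*exp(2*I*pi/5))*conj(exp(4*I*pi/5)) + 1*(1 + 2*exp(-2*I*pi/5) + 3*exp(-4*I*pi/5) + 3*exp(4*I*pi/5))*conj(exp(2*I*pi/5))]
      = (1/5)[(9) + (3*exp(-2*I*pi/5) + 3*exp(-4*I*pi/5) + exp(2*I*pi/5) + 2*exp(4*I*pi/5)) + (2*exp(-2*I*pi/5) + 3*exp(-4*I*pi/5) + exp(4*I*pi/5) + 3*exp(2*I*pi/5)) + (3*exp(-2*I*pi/5) + exp(-4*I*pi/5) + 3*exp(4*I*pi/5) + 2*exp(2*I*pi/5)) + (2*exp(-4*I*pi/5) + exp(-2*I*pi/5) + 3*exp(4*I*pi/5) + 3*exp(2*I*pi/5))] = 0/5 = 0
(Exp terms are combined using exp(i*s)*conj(exp(i*t)) = exp(i*(s-t)), and sums of them are collapsed using the identity that for every m > 1 the m distinct m-th roots of unity sum to 0, e.g. 1 + exp(2*I*pi/3) + exp(-2*I*pi/3) = 0.)
Dimension check: dim(rho) = sum (mult * dim) = 1*1 + 2*1 + 3*1 + 3*1 + 0*1 = 9 = chi_rho(e) = 9.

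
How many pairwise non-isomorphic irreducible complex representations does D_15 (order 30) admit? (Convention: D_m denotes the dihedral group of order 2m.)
9

Details: The number of irreducible complex representations of a finite group equals its number of conjugacy classes. D_15 has 9 conjugacy classes ((n+3)/2 for n odd), so D_15 (order 30) has exactly 9 irreducible complex representations.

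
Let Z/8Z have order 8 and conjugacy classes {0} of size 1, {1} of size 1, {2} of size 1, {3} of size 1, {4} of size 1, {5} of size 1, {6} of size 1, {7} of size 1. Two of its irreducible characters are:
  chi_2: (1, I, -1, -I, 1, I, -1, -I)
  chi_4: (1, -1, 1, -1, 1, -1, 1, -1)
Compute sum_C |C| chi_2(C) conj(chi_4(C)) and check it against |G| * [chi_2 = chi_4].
Sum = 0; so <chi_2, chi_4> = 0 (distinct irreducibles are orthogonal).

Solution. Compute term by term over conjugacy classes (|C| * chi_2(C) * conj(chi_4(C))):
  1*(1)*conj(1) + 1*(I)*conj(-1) + 1*(-1)*conj(1) + 1*(-I)*conj(-1) + 1*(1)*conj(1) + 1*(I)*conj(-1) + 1*(-1)*conj(1) + 1*(-I)*conj(-1)
  = (1) + (-I) + (-1) + (I) + (1) + (-I) + (-1) + (I)
  = 0.
(Exp terms are combined using exp(i*s)*conj(exp(i*t)) = exp(i*(s-t)), and sums of them are collapsed using the identity that for every m > 1 the m distinct m-th roots of unity sum to 0, e.g. 1 + exp(2*I*pi/3) + exp(-2*I*pi/3) = 0.)
Dividing by |G| = 8 gives 0/8 = 0, matching the row-orthogonality relation <chi_2, chi_4> = [chi_2 = chi_4].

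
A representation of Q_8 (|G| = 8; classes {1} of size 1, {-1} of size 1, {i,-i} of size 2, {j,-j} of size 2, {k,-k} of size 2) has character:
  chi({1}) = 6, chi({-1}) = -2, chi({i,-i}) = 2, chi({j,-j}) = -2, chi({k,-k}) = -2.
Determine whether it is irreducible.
Not irreducible (reducible): <chi, chi> = 8 > 1.

Proof sketch: <chi, chi> = (1/|G|) sum_C |C| * |chi(C)|^2 = (1/8)[1*|6|^2 + 1*|-2|^2 + 2*|2|^2 + 2*|-2|^2 + 2*|-2|^2]
  = (1/8)[(36) + (4) + (8) + (8) + (8)] = 64/8 = 8.
A character is irreducible iff <chi, chi> = 1, so this representation is reducible.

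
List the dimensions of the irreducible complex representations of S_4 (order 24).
Dimensions: 1, 1, 2, 3, 3

Derivation: There are 5 irreducibles (= number of conjugacy classes). Their dimensions d_i satisfy sum d_i^2 = |G| = 24: 1 + 1 + 4 + 9 + 9 = 24.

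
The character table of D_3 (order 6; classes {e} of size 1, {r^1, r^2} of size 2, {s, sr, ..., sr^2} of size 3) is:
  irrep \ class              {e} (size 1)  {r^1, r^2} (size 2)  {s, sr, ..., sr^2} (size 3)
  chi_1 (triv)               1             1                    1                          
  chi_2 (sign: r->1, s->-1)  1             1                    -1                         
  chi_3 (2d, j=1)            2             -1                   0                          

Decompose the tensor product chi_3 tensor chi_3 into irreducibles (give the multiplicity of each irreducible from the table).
chi_3 tensor chi_3 = chi_1 + chi_2 + chi_3 (all other irreducibles have multiplicity 0).

Reasoning: The character of a tensor product is the pointwise product (chi_3 * chi_3)(C) = chi_3(C) * chi_3(C):
  {e}: (2)*(2), {r^1, r^2}: (-1)*(-1), {s, sr, ..., sr^2}: (0)*(0)
so (chi_3 * chi_3) takes values
  {e} -> 4, {r^1, r^2} -> 1, {s, sr, ..., sr^2} -> 0.
Now take the inner product of this character with each irreducible chi from the table, <chi_3*chi_3, chi> = (1/6) sum_C |C| (chi_3*chi_3)(C) conj(chi(C)):
  <chi_3*chi_3, chi_1> = (1/6)[1*(4)*conj(1) + 2*(1)*conj(1) + 3*(0)*conj(1)]
      = (1/6)[(4) + (2) + (0)] = 6/6 = 1
  <chi_3*chi_3, chi_2> = (1/6)[1*(4)*conj(1) + 2*(1)*conj(1) + 3*(0)*conj(-1)]
      = (1/6)[(4) + (2) + (0)] = 6/6 = 1
  <chi_3*chi_3, chi_3> = (1/6)[1*(4)*conj(2) + 2*(1)*conj(-1) + 3*(0)*conj(0)]
      = (1/6)[(8) + (-2) + (0)] = 6/6 = 1
Hence the multiplicities are chi_1: 1, chi_2: 1, chi_3: 1. Dimension check: dim(chi_3)*dim(chi_3) = 2*2 = 4 and sum (mult * dim) = 1*1 + 1*1 + 1*2 = 4.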